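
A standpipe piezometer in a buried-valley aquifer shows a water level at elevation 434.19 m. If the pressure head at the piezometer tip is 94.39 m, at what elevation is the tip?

z = h − ψ = 434.19 − 94.39 = 339.80 m.

z ≈ 339.80 m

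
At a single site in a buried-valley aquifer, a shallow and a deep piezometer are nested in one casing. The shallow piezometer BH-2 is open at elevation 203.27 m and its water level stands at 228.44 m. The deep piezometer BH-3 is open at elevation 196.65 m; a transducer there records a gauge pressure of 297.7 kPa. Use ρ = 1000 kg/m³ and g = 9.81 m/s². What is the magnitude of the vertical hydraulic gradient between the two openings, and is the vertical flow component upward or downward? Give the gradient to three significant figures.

|i_v| ≈ 0.218; vertical flow is downward

Total head at BH-2: h = 228.44 m (water level in the standpipe).
Pressure head at BH-3: ψ = P/(ρg) = 297.7×1000 / (1000 × 9.81) = 30.35 m.
Total head at BH-3: h = z + ψ = 196.65 + 30.35 = 227.00 m.
Δh = h(BH-2) − h(BH-3) = 228.44 − 227.00 = 1.44 m.
Vertical separation Δz = 203.27 − 196.65 = 6.62 m.
|i_v| = |Δh| / Δz = 1.44 / 6.62 = 0.218.
Head is higher in the shallow piezometer, so vertical flow is downward (recharge condition).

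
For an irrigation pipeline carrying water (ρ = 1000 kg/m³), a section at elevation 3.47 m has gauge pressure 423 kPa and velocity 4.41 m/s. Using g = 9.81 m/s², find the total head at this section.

h ≈ 47.58 m

Pressure head ψ = P/(ρg) = 423×1000 / (1000 × 9.81) = 43.12 m.
Velocity head = v²/(2g) = 4.41² / (2 × 9.81) = 0.991 m.
h = z + ψ + v²/(2g) = 3.47 + 43.12 + 0.991 = 47.58 m.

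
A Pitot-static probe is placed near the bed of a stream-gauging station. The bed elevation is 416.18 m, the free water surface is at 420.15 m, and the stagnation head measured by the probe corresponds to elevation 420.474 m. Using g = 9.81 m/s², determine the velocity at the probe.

Near the bed, under hydrostatic conditions, the piezometric head (z + ψ) equals the free-surface elevation, 420.15 m.
Velocity head = total − piezometric = 420.474 − 420.15 = 0.324 m.
v = √(2g·h_v) = √(2 × 9.81 × 0.324) = 2.52 m/s.

v ≈ 2.52 m/s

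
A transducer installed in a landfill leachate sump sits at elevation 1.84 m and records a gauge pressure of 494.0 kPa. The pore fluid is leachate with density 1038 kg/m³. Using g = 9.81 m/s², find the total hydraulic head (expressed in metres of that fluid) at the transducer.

h ≈ 50.35 m

ψ = P/(ρg) = 494.0×1000 / (1038 × 9.81) = 48.51 m.
h = z + ψ = 1.84 + 48.51 = 50.35 m.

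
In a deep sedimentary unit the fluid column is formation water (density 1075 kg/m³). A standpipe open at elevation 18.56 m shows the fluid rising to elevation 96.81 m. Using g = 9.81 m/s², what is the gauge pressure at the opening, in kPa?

Pressure head ψ = h − z = 96.81 − 18.56 = 78.25 m.
P = ρgψ = 1075 × 9.81 × 78.25 = 825205 Pa ≈ 825 kPa.

P ≈ 825 kPa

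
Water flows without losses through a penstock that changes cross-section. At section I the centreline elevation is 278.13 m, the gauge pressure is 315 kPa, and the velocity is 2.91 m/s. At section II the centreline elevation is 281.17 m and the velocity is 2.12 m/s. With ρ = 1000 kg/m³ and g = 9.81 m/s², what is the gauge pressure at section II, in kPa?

P₂ ≈ 287 kPa

Pressure head at I: ψ₁ = P₁/(ρg) = 315×1000 / (1000 × 9.81) = 32.11 m.
Velocity heads: v₁²/2g = 2.91²/19.62 = 0.432 m; v₂²/2g = 2.12²/19.62 = 0.229 m.
Total head H = z₁ + ψ₁ + v₁²/2g = 278.13 + 32.11 + 0.432 = 310.67 m.
ψ₂ = H − z₂ − v₂²/2g = 310.67 − 281.17 − 0.229 = 29.27 m.
P₂ = ρgψ₂ = 1000 × 9.81 × 29.27 ≈ 287 kPa.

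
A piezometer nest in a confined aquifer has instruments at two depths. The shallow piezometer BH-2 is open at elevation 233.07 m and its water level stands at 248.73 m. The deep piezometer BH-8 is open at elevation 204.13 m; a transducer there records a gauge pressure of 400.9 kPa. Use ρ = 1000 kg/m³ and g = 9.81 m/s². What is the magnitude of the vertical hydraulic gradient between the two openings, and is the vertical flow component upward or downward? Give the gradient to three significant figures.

Total head at BH-2: h = 248.73 m (water level in the standpipe).
Pressure head at BH-8: ψ = P/(ρg) = 400.9×1000 / (1000 × 9.81) = 40.87 m.
Total head at BH-8: h = z + ψ = 204.13 + 40.87 = 245.00 m.
Δh = h(BH-2) − h(BH-8) = 248.73 − 245.00 = 3.73 m.
Vertical separation Δz = 233.07 − 204.13 = 28.94 m.
|i_v| = |Δh| / Δz = 3.73 / 28.94 = 0.129.
Head is higher in the shallow piezometer, so vertical flow is downward (recharge condition).

|i_v| ≈ 0.129; vertical flow is downward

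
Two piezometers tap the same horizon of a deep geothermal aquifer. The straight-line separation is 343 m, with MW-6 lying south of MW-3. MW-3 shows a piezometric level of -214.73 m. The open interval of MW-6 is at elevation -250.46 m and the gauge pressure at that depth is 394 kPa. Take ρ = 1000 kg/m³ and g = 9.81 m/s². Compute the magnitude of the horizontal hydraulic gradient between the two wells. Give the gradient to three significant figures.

i ≈ 0.0129

Total head at MW-3: h = -214.73 m (water level in the piezometer is the total head).
Pressure head at MW-6: ψ = P/(ρg) = 394×1000 / (1000 × 9.81) = 40.16 m.
Total head at MW-6: h = z + ψ = -250.46 + 40.16 = -210.30 m.
Head difference: h(MW-3) − h(MW-6) = -214.73 − (-210.30) = -4.43 m.
Hydraulic gradient: i = |Δh| / L = 4.43 / 343 = 0.0129.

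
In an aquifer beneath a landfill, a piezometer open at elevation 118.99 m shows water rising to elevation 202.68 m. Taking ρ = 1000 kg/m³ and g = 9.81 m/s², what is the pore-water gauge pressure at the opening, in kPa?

Pressure head ψ = h − z = 202.68 − 118.99 = 83.69 m.
P = ρgψ = 1000 × 9.81 × 83.69 = 820999 Pa ≈ 821 kPa.

P ≈ 821 kPa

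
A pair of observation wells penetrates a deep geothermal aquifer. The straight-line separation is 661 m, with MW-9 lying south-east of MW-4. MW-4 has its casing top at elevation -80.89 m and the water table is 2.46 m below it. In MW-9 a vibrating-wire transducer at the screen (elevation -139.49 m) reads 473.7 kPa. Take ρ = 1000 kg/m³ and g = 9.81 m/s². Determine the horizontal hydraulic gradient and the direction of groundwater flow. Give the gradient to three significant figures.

Total head at MW-4: h = -80.89 − 2.46 = -83.35 m.
Pressure head at MW-9: ψ = P/(ρg) = 473.7×1000 / (1000 × 9.81) = 48.29 m.
Total head at MW-9: h = z + ψ = -139.49 + 48.29 = -91.20 m.
Head difference: h(MW-4) − h(MW-9) = -83.35 − (-91.20) = 7.85 m.
Hydraulic gradient: i = |Δh| / L = 7.85 / 661 = 0.0119.
Flow is from higher to lower head: from MW-4 toward MW-9, i.e. toward the south-east.

i ≈ 0.0119; groundwater flows toward the south-east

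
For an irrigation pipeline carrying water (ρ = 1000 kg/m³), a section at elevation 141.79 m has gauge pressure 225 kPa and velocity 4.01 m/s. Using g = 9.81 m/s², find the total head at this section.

Pressure head ψ = P/(ρg) = 225×1000 / (1000 × 9.81) = 22.94 m.
Velocity head = v²/(2g) = 4.01² / (2 × 9.81) = 0.820 m.
h = z + ψ + v²/(2g) = 141.79 + 22.94 + 0.820 = 165.55 m.

h ≈ 165.55 m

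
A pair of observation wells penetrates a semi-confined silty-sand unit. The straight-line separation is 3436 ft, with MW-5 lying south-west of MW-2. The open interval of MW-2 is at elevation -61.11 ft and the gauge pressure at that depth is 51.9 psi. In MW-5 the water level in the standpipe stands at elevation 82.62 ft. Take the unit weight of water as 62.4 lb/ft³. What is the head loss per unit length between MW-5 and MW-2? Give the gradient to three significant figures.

i ≈ 0.00697 ft/ft

Pressure head at MW-2: ψ = 144·P/γ = 144 × 51.9 / 62.4 = 119.77 ft.
Total head at MW-2: h = z + ψ = -61.11 + 119.77 = 58.66 ft.
Total head at MW-5: h = 82.62 ft (water level in the piezometer is the total head).
Head difference: h(MW-2) − h(MW-5) = 58.66 − 82.62 = -23.96 ft.
Hydraulic gradient: i = |Δh| / L = 23.96 / 3436 = 0.00697.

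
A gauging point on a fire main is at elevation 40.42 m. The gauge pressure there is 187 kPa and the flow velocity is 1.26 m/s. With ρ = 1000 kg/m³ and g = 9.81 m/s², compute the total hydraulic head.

Pressure head ψ = P/(ρg) = 187×1000 / (1000 × 9.81) = 19.06 m.
Velocity head = v²/(2g) = 1.26² / (2 × 9.81) = 0.081 m.
h = z + ψ + v²/(2g) = 40.42 + 19.06 + 0.081 = 59.56 m.

h ≈ 59.56 m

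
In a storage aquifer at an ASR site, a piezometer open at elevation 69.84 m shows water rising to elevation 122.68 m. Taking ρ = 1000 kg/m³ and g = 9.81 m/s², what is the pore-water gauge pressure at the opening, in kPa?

P ≈ 518 kPa

Pressure head ψ = h − z = 122.68 − 69.84 = 52.84 m.
P = ρgψ = 1000 × 9.81 × 52.84 = 518360 Pa ≈ 518 kPa.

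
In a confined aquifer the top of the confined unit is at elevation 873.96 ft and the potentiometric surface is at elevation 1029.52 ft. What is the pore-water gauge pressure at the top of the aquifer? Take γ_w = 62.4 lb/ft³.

P ≈ 67.4 psi

Pressure head at the aquifer top: ψ = h − z = 1029.52 − 873.96 = 155.56 ft.
P = γψ/144 = 62.4 × 155.56 / 144 = 67.4 psi.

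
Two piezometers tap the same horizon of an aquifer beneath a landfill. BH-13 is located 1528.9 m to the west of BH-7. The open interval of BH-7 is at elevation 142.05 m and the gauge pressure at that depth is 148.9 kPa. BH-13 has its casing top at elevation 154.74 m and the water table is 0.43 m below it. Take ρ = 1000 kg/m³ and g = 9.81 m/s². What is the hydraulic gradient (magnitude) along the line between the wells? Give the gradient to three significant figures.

Pressure head at BH-7: ψ = P/(ρg) = 148.9×1000 / (1000 × 9.81) = 15.18 m.
Total head at BH-7: h = z + ψ = 142.05 + 15.18 = 157.23 m.
Total head at BH-13: h = 154.74 − 0.43 = 154.31 m.
Head difference: h(BH-7) − h(BH-13) = 157.23 − 154.31 = 2.92 m.
Hydraulic gradient: i = |Δh| / L = 2.92 / 1528.9 = 0.00191.

i ≈ 0.00191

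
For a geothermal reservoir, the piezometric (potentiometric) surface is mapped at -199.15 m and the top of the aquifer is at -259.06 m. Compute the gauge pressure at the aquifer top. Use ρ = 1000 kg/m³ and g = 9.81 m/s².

P ≈ 588 kPa

Pressure head at the aquifer top: ψ = h − z = -199.15 − (-259.06) = 59.91 m.
P = ρgψ = 1000 × 9.81 × 59.91 = 587717 Pa ≈ 588 kPa.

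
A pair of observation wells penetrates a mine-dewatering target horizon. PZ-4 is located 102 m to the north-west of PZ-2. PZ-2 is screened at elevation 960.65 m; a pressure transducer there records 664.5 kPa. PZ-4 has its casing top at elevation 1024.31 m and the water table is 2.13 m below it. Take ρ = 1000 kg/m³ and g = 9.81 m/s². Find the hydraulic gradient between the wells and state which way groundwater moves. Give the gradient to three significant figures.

i ≈ 0.0609; groundwater flows toward the north-west

Pressure head at PZ-2: ψ = P/(ρg) = 664.5×1000 / (1000 × 9.81) = 67.74 m.
Total head at PZ-2: h = z + ψ = 960.65 + 67.74 = 1028.39 m.
Total head at PZ-4: h = 1024.31 − 2.13 = 1022.18 m.
Head difference: h(PZ-2) − h(PZ-4) = 1028.39 − 1022.18 = 6.21 m.
Hydraulic gradient: i = |Δh| / L = 6.21 / 102 = 0.0609.
Flow is from higher to lower head: from PZ-2 toward PZ-4, i.e. toward the north-west.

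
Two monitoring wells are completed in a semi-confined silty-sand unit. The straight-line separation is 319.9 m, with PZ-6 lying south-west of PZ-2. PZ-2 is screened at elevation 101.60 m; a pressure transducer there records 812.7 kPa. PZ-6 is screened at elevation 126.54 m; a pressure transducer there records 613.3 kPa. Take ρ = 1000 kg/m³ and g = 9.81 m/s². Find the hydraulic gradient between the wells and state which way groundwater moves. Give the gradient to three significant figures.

Pressure head at PZ-2: ψ = P/(ρg) = 812.7×1000 / (1000 × 9.81) = 82.84 m.
Total head at PZ-2: h = z + ψ = 101.60 + 82.84 = 184.44 m.
Pressure head at PZ-6: ψ = P/(ρg) = 613.3×1000 / (1000 × 9.81) = 62.52 m.
Total head at PZ-6: h = z + ψ = 126.54 + 62.52 = 189.06 m.
Head difference: h(PZ-2) − h(PZ-6) = 184.44 − 189.06 = -4.62 m.
Hydraulic gradient: i = |Δh| / L = 4.62 / 319.9 = 0.0144.
Flow is from higher to lower head: from PZ-6 toward PZ-2, i.e. toward the north-east.

i ≈ 0.0144; groundwater flows toward the north-east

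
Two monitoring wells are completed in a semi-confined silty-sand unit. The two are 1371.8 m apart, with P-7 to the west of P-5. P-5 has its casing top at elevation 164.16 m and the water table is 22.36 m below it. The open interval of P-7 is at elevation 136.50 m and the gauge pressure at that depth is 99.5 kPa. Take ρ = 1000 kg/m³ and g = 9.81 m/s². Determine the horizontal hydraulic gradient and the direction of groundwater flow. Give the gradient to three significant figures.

Total head at P-5: h = 164.16 − 22.36 = 141.80 m.
Pressure head at P-7: ψ = P/(ρg) = 99.5×1000 / (1000 × 9.81) = 10.14 m.
Total head at P-7: h = z + ψ = 136.50 + 10.14 = 146.64 m.
Head difference: h(P-5) − h(P-7) = 141.80 − 146.64 = -4.84 m.
Hydraulic gradient: i = |Δh| / L = 4.84 / 1371.8 = 0.00353.
Flow is from higher to lower head: from P-7 toward P-5, i.e. toward the east.

i ≈ 0.00353; groundwater flows toward the east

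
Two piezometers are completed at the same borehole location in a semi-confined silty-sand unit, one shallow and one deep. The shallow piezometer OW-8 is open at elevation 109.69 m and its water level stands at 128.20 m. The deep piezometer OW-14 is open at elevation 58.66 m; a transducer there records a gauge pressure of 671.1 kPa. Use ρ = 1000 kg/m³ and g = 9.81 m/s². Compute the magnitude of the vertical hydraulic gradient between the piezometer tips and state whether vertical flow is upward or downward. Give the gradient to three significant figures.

Total head at OW-8: h = 128.20 m (water level in the standpipe).
Pressure head at OW-14: ψ = P/(ρg) = 671.1×1000 / (1000 × 9.81) = 68.41 m.
Total head at OW-14: h = z + ψ = 58.66 + 68.41 = 127.07 m.
Δh = h(OW-8) − h(OW-14) = 128.20 − 127.07 = 1.13 m.
Vertical separation Δz = 109.69 − 58.66 = 51.03 m.
|i_v| = |Δh| / Δz = 1.13 / 51.03 = 0.0221.
Head is higher in the shallow piezometer, so vertical flow is downward (recharge condition).

|i_v| ≈ 0.0221; vertical flow is downward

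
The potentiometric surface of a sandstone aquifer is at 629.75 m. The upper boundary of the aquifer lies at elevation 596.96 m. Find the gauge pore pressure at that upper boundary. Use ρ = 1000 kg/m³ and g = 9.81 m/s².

P ≈ 322 kPa

Pressure head at the aquifer top: ψ = h − z = 629.75 − 596.96 = 32.79 m.
P = ρgψ = 1000 × 9.81 × 32.79 = 321670 Pa ≈ 322 kPa.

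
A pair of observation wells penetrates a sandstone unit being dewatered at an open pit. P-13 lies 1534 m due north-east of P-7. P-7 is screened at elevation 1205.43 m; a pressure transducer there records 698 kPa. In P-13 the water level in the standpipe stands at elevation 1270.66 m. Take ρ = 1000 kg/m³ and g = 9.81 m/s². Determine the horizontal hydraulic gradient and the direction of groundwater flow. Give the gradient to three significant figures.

i ≈ 0.00386; groundwater flows toward the north-east

Pressure head at P-7: ψ = P/(ρg) = 698×1000 / (1000 × 9.81) = 71.15 m.
Total head at P-7: h = z + ψ = 1205.43 + 71.15 = 1276.58 m.
Total head at P-13: h = 1270.66 m (water level in the piezometer is the total head).
Head difference: h(P-7) − h(P-13) = 1276.58 − 1270.66 = 5.92 m.
Hydraulic gradient: i = |Δh| / L = 5.92 / 1534 = 0.00386.
Flow is from higher to lower head: from P-7 toward P-13, i.e. toward the north-east.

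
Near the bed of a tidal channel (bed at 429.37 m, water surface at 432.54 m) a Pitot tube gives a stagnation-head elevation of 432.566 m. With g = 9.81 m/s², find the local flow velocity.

v ≈ 0.714 m/s

Near the bed, under hydrostatic conditions, the piezometric head (z + ψ) equals the free-surface elevation, 432.54 m.
Velocity head = total − piezometric = 432.566 − 432.54 = 0.026 m.
v = √(2g·h_v) = √(2 × 9.81 × 0.026) = 0.714 m/s.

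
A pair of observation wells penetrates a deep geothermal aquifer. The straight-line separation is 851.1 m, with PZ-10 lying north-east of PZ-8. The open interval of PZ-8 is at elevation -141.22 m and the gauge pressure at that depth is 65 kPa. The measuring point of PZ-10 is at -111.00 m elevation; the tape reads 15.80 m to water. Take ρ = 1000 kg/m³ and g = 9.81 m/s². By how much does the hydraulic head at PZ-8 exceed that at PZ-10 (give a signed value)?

Δh ≈ -7.79 m

Pressure head at PZ-8: ψ = P/(ρg) = 65×1000 / (1000 × 9.81) = 6.63 m.
Total head at PZ-8: h = z + ψ = -141.22 + 6.63 = -134.59 m.
Total head at PZ-10: h = -111.00 − 15.80 = -126.80 m.
Head difference: h(PZ-8) − h(PZ-10) = -134.59 − (-126.80) = -7.79 m.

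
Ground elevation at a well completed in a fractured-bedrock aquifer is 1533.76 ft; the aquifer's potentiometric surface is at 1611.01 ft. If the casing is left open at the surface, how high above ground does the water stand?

≈ 77.25 ft above ground

Water rises to the potentiometric surface, so the rise above ground = 1611.01 − 1533.76 = 77.25 ft.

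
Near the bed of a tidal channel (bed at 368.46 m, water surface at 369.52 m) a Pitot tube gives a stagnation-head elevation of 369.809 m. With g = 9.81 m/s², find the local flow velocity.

v ≈ 2.38 m/s

Near the bed, under hydrostatic conditions, the piezometric head (z + ψ) equals the free-surface elevation, 369.52 m.
Velocity head = total − piezometric = 369.809 − 369.52 = 0.289 m.
v = √(2g·h_v) = √(2 × 9.81 × 0.289) = 2.38 m/s.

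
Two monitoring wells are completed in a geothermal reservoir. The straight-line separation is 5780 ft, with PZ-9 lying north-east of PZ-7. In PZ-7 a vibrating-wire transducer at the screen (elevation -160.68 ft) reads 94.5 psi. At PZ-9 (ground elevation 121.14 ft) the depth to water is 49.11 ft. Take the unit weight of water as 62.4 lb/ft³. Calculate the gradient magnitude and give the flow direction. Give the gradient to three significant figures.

Pressure head at PZ-7: ψ = 144·P/γ = 144 × 94.5 / 62.4 = 218.08 ft.
Total head at PZ-7: h = z + ψ = -160.68 + 218.08 = 57.40 ft.
Total head at PZ-9: h = 121.14 − 49.11 = 72.03 ft.
Head difference: h(PZ-7) − h(PZ-9) = 57.40 − 72.03 = -14.63 ft.
Hydraulic gradient: i = |Δh| / L = 14.63 / 5780 = 0.00253.
Flow is from higher to lower head: from PZ-9 toward PZ-7, i.e. toward the south-west.

i ≈ 0.00253; groundwater flows toward the south-west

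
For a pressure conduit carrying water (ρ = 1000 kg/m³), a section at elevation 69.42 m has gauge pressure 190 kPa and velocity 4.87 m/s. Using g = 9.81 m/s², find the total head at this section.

Pressure head ψ = P/(ρg) = 190×1000 / (1000 × 9.81) = 19.37 m.
Velocity head = v²/(2g) = 4.87² / (2 × 9.81) = 1.209 m.
h = z + ψ + v²/(2g) = 69.42 + 19.37 + 1.209 = 90.00 m.

h ≈ 90.00 m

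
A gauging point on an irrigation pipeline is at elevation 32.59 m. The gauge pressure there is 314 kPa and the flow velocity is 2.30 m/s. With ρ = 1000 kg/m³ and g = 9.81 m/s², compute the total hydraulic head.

h ≈ 64.87 m

Pressure head ψ = P/(ρg) = 314×1000 / (1000 × 9.81) = 32.01 m.
Velocity head = v²/(2g) = 2.30² / (2 × 9.81) = 0.270 m.
h = z + ψ + v²/(2g) = 32.59 + 32.01 + 0.270 = 64.87 m.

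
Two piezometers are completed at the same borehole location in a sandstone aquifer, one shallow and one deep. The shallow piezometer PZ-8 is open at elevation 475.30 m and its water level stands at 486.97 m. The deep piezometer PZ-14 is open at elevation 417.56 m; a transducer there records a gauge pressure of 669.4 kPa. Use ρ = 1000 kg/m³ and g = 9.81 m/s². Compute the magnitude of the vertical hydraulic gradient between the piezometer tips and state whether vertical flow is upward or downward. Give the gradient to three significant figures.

|i_v| ≈ 0.0203; vertical flow is downward

Total head at PZ-8: h = 486.97 m (water level in the standpipe).
Pressure head at PZ-14: ψ = P/(ρg) = 669.4×1000 / (1000 × 9.81) = 68.24 m.
Total head at PZ-14: h = z + ψ = 417.56 + 68.24 = 485.80 m.
Δh = h(PZ-8) − h(PZ-14) = 486.97 − 485.80 = 1.17 m.
Vertical separation Δz = 475.30 − 417.56 = 57.74 m.
|i_v| = |Δh| / Δz = 1.17 / 57.74 = 0.0203.
Head is higher in the shallow piezometer, so vertical flow is downward (recharge condition).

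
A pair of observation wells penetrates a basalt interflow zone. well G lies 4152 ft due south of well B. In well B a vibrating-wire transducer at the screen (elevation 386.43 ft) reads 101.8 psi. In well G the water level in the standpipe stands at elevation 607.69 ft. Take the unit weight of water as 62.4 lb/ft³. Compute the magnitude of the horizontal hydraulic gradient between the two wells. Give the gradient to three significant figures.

i ≈ 0.00329

Pressure head at well B: ψ = 144·P/γ = 144 × 101.8 / 62.4 = 234.92 ft.
Total head at well B: h = z + ψ = 386.43 + 234.92 = 621.35 ft.
Total head at well G: h = 607.69 ft (water level in the piezometer is the total head).
Head difference: h(well B) − h(well G) = 621.35 − 607.69 = 13.66 ft.
Hydraulic gradient: i = |Δh| / L = 13.66 / 4152 = 0.00329.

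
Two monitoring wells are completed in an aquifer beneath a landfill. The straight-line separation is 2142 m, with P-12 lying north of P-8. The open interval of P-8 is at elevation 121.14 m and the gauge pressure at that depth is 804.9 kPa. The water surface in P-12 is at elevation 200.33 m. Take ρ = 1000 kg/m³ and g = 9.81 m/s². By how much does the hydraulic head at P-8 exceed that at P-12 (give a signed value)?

Pressure head at P-8: ψ = P/(ρg) = 804.9×1000 / (1000 × 9.81) = 82.05 m.
Total head at P-8: h = z + ψ = 121.14 + 82.05 = 203.19 m.
Total head at P-12: h = 200.33 m (water level in the piezometer is the total head).
Head difference: h(P-8) − h(P-12) = 203.19 − 200.33 = 2.86 m.

Δh ≈ 2.86 m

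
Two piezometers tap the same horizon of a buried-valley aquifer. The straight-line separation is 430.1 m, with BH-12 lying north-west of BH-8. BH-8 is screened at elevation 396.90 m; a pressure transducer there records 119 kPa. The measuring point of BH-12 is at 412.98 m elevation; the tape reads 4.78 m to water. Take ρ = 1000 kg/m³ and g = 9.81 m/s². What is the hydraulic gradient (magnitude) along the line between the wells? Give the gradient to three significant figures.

i ≈ 0.00193

Pressure head at BH-8: ψ = P/(ρg) = 119×1000 / (1000 × 9.81) = 12.13 m.
Total head at BH-8: h = z + ψ = 396.90 + 12.13 = 409.03 m.
Total head at BH-12: h = 412.98 − 4.78 = 408.20 m.
Head difference: h(BH-8) − h(BH-12) = 409.03 − 408.20 = 0.83 m.
Hydraulic gradient: i = |Δh| / L = 0.83 / 430.1 = 0.00193.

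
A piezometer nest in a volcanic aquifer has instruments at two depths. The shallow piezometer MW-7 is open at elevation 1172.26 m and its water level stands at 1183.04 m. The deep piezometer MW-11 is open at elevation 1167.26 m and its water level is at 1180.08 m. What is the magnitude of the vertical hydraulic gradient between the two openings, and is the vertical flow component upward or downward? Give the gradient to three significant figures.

|i_v| ≈ 0.592; vertical flow is downward

Total head at MW-7: h = 1183.04 m (water level in the standpipe).
Total head at MW-11: h = 1180.08 m.
Δh = h(MW-7) − h(MW-11) = 1183.04 − 1180.08 = 2.96 m.
Vertical separation Δz = 1172.26 − 1167.26 = 5.00 m.
|i_v| = |Δh| / Δz = 2.96 / 5.00 = 0.592.
Head is higher in the shallow piezometer, so vertical flow is downward (recharge condition).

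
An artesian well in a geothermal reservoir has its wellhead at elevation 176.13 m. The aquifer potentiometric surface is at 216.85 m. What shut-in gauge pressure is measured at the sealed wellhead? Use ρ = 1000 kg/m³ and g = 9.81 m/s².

P ≈ 399 kPa

Head above the cap: Δh = 216.85 − 176.13 = 40.72 m.
P = ρgΔh = 1000 × 9.81 × 40.72 = 399463 Pa ≈ 399 kPa.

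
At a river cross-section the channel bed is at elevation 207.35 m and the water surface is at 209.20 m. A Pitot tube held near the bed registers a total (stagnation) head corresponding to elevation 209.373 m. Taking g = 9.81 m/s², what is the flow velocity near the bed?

v ≈ 1.84 m/s

Near the bed, under hydrostatic conditions, the piezometric head (z + ψ) equals the free-surface elevation, 209.20 m.
Velocity head = total − piezometric = 209.373 − 209.20 = 0.173 m.
v = √(2g·h_v) = √(2 × 9.81 × 0.173) = 1.84 m/s.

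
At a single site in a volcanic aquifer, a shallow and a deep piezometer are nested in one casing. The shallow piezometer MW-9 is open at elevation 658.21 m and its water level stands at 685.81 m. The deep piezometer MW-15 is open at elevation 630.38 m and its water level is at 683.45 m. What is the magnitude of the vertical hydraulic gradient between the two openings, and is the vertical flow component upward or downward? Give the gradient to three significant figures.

|i_v| ≈ 0.0848; vertical flow is downward

Total head at MW-9: h = 685.81 m (water level in the standpipe).
Total head at MW-15: h = 683.45 m.
Δh = h(MW-9) − h(MW-15) = 685.81 − 683.45 = 2.36 m.
Vertical separation Δz = 658.21 − 630.38 = 27.83 m.
|i_v| = |Δh| / Δz = 2.36 / 27.83 = 0.0848.
Head is higher in the shallow piezometer, so vertical flow is downward (recharge condition).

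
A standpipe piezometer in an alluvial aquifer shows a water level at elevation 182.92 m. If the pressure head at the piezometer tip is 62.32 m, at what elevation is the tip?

z ≈ 120.60 m

z = h − ψ = 182.92 − 62.32 = 120.60 m.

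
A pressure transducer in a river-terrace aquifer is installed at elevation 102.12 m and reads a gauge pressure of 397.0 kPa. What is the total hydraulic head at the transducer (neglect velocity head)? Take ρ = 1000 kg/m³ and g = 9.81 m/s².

h ≈ 142.59 m

ψ = P/(ρg) = 397.0×1000 / (1000 × 9.81) = 40.47 m.
h = z + ψ = 102.12 + 40.47 = 142.59 m.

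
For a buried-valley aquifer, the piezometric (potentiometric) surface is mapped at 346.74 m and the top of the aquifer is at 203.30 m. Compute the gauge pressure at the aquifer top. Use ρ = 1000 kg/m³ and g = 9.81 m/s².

P ≈ 1410 kPa

Pressure head at the aquifer top: ψ = h − z = 346.74 − 203.30 = 143.44 m.
P = ρgψ = 1000 × 9.81 × 143.44 = 1407146 Pa ≈ 1410 kPa.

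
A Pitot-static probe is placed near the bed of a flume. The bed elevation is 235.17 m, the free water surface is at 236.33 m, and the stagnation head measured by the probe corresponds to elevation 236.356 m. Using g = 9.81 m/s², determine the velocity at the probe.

Near the bed, under hydrostatic conditions, the piezometric head (z + ψ) equals the free-surface elevation, 236.33 m.
Velocity head = total − piezometric = 236.356 − 236.33 = 0.026 m.
v = √(2g·h_v) = √(2 × 9.81 × 0.026) = 0.714 m/s.

v ≈ 0.714 m/s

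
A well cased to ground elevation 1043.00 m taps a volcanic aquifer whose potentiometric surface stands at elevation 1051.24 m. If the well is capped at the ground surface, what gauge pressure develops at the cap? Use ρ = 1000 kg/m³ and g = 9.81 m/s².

Head above the cap: Δh = 1051.24 − 1043.00 = 8.24 m.
P = ρgΔh = 1000 × 9.81 × 8.24 = 80834 Pa ≈ 80.8 kPa.

P ≈ 80.8 kPa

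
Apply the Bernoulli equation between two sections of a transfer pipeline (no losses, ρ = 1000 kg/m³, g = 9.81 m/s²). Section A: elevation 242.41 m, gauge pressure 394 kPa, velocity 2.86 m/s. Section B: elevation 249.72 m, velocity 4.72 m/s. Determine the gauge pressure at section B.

Pressure head at A: ψ₁ = P₁/(ρg) = 394×1000 / (1000 × 9.81) = 40.16 m.
Velocity heads: v₁²/2g = 2.86²/19.62 = 0.417 m; v₂²/2g = 4.72²/19.62 = 1.135 m.
Total head H = z₁ + ψ₁ + v₁²/2g = 242.41 + 40.16 + 0.417 = 282.99 m.
ψ₂ = H − z₂ − v₂²/2g = 282.99 − 249.72 − 1.135 = 32.14 m.
P₂ = ρgψ₂ = 1000 × 9.81 × 32.14 ≈ 315 kPa.

P₂ ≈ 315 kPa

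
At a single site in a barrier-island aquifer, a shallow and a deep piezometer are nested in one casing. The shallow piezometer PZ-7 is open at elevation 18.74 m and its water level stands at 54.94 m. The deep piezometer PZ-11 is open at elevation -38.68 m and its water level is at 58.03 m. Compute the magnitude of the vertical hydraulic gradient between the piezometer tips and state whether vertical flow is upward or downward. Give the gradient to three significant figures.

Total head at PZ-7: h = 54.94 m (water level in the standpipe).
Total head at PZ-11: h = 58.03 m.
Δh = h(PZ-7) − h(PZ-11) = 54.94 − 58.03 = -3.09 m.
Vertical separation Δz = 18.74 − (-38.68) = 57.42 m.
|i_v| = |Δh| / Δz = 3.09 / 57.42 = 0.0538.
Head is higher in the deep piezometer, so vertical flow is upward (discharge condition).

|i_v| ≈ 0.0538; vertical flow is upward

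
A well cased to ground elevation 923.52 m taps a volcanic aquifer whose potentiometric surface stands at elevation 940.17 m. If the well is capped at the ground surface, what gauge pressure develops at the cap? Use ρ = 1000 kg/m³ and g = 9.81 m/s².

P ≈ 163 kPa

Head above the cap: Δh = 940.17 − 923.52 = 16.65 m.
P = ρgΔh = 1000 × 9.81 × 16.65 = 163336 Pa ≈ 163 kPa.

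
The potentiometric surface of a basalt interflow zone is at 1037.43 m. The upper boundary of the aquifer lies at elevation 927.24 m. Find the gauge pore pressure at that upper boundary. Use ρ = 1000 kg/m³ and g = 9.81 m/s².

Pressure head at the aquifer top: ψ = h − z = 1037.43 − 927.24 = 110.19 m.
P = ρgψ = 1000 × 9.81 × 110.19 = 1080964 Pa ≈ 1080 kPa.

P ≈ 1080 kPa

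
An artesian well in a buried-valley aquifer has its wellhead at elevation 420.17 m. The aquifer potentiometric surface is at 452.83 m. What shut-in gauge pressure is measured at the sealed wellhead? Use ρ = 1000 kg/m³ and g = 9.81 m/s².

Head above the cap: Δh = 452.83 − 420.17 = 32.66 m.
P = ρgΔh = 1000 × 9.81 × 32.66 = 320395 Pa ≈ 320 kPa.

P ≈ 320 kPa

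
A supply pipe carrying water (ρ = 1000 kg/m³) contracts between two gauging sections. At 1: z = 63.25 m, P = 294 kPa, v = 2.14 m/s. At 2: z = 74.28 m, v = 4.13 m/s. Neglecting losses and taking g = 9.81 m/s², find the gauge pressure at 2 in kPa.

Pressure head at 1: ψ₁ = P₁/(ρg) = 294×1000 / (1000 × 9.81) = 29.97 m.
Velocity heads: v₁²/2g = 2.14²/19.62 = 0.233 m; v₂²/2g = 4.13²/19.62 = 0.869 m.
Total head H = z₁ + ψ₁ + v₁²/2g = 63.25 + 29.97 + 0.233 = 93.45 m.
ψ₂ = H − z₂ − v₂²/2g = 93.45 − 74.28 − 0.869 = 18.30 m.
P₂ = ρgψ₂ = 1000 × 9.81 × 18.30 ≈ 180 kPa.

P₂ ≈ 180 kPa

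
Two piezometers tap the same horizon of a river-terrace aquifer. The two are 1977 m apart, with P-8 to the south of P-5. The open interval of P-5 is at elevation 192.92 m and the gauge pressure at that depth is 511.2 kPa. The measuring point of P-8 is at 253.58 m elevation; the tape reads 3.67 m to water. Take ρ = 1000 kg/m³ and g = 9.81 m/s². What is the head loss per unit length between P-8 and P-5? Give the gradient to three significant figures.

i ≈ 0.00247 m/m

Pressure head at P-5: ψ = P/(ρg) = 511.2×1000 / (1000 × 9.81) = 52.11 m.
Total head at P-5: h = z + ψ = 192.92 + 52.11 = 245.03 m.
Total head at P-8: h = 253.58 − 3.67 = 249.91 m.
Head difference: h(P-5) − h(P-8) = 245.03 − 249.91 = -4.88 m.
Hydraulic gradient: i = |Δh| / L = 4.88 / 1977 = 0.00247.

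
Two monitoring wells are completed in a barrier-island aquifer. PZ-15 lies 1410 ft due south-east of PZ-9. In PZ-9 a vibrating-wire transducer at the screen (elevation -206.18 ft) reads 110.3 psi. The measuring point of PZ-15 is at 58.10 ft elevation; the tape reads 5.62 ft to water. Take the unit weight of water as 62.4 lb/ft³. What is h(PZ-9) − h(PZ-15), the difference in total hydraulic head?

Δh ≈ -4.12 ft

Pressure head at PZ-9: ψ = 144·P/γ = 144 × 110.3 / 62.4 = 254.54 ft.
Total head at PZ-9: h = z + ψ = -206.18 + 254.54 = 48.36 ft.
Total head at PZ-15: h = 58.10 − 5.62 = 52.48 ft.
Head difference: h(PZ-9) − h(PZ-15) = 48.36 − 52.48 = -4.12 ft.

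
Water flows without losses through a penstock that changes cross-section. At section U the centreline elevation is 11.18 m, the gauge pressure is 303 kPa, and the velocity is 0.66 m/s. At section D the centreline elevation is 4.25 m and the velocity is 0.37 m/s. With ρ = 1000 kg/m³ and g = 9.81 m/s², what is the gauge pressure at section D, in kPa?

P₂ ≈ 371 kPa

Pressure head at U: ψ₁ = P₁/(ρg) = 303×1000 / (1000 × 9.81) = 30.89 m.
Velocity heads: v₁²/2g = 0.66²/19.62 = 0.022 m; v₂²/2g = 0.37²/19.62 = 0.007 m.
Total head H = z₁ + ψ₁ + v₁²/2g = 11.18 + 30.89 + 0.022 = 42.09 m.
ψ₂ = H − z₂ − v₂²/2g = 42.09 − 4.25 − 0.007 = 37.83 m.
P₂ = ρgψ₂ = 1000 × 9.81 × 37.83 ≈ 371 kPa.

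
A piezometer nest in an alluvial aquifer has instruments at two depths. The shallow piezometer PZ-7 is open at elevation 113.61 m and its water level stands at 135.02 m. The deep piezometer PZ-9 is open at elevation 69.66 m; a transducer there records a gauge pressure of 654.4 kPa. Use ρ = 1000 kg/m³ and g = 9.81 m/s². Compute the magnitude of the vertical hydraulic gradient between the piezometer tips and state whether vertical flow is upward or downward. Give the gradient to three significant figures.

Total head at PZ-7: h = 135.02 m (water level in the standpipe).
Pressure head at PZ-9: ψ = P/(ρg) = 654.4×1000 / (1000 × 9.81) = 66.71 m.
Total head at PZ-9: h = z + ψ = 69.66 + 66.71 = 136.37 m.
Δh = h(PZ-7) − h(PZ-9) = 135.02 − 136.37 = -1.35 m.
Vertical separation Δz = 113.61 − 69.66 = 43.95 m.
|i_v| = |Δh| / Δz = 1.35 / 43.95 = 0.0307.
Head is higher in the deep piezometer, so vertical flow is upward (discharge condition).

|i_v| ≈ 0.0307; vertical flow is upward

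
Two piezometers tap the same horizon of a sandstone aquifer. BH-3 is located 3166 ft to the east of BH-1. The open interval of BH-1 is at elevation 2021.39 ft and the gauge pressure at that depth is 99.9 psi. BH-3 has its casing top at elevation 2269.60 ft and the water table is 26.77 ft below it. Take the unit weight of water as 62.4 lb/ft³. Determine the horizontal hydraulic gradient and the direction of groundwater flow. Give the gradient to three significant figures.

Pressure head at BH-1: ψ = 144·P/γ = 144 × 99.9 / 62.4 = 230.54 ft.
Total head at BH-1: h = z + ψ = 2021.39 + 230.54 = 2251.93 ft.
Total head at BH-3: h = 2269.60 − 26.77 = 2242.83 ft.
Head difference: h(BH-1) − h(BH-3) = 2251.93 − 2242.83 = 9.10 ft.
Hydraulic gradient: i = |Δh| / L = 9.10 / 3166 = 0.00287.
Flow is from higher to lower head: from BH-1 toward BH-3, i.e. toward the east.

i ≈ 0.00287; groundwater flows toward the east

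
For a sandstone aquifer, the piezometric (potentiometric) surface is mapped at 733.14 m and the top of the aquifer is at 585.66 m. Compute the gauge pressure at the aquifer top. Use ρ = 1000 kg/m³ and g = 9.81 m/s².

P ≈ 1450 kPa

Pressure head at the aquifer top: ψ = h − z = 733.14 − 585.66 = 147.48 m.
P = ρgψ = 1000 × 9.81 × 147.48 = 1446779 Pa ≈ 1450 kPa.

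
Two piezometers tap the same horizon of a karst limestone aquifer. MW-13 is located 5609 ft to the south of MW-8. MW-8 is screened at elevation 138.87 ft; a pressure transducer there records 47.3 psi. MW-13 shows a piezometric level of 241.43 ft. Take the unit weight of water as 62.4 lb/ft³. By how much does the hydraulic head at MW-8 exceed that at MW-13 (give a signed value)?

Δh ≈ 6.59 ft

Pressure head at MW-8: ψ = 144·P/γ = 144 × 47.3 / 62.4 = 109.15 ft.
Total head at MW-8: h = z + ψ = 138.87 + 109.15 = 248.02 ft.
Total head at MW-13: h = 241.43 ft (water level in the piezometer is the total head).
Head difference: h(MW-8) − h(MW-13) = 248.02 − 241.43 = 6.59 ft.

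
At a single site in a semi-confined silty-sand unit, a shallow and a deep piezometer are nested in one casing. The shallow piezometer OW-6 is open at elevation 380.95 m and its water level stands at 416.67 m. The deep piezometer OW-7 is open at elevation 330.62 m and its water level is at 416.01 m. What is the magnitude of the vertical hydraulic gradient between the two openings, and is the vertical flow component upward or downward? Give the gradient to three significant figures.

|i_v| ≈ 0.0131; vertical flow is downward

Total head at OW-6: h = 416.67 m (water level in the standpipe).
Total head at OW-7: h = 416.01 m.
Δh = h(OW-6) − h(OW-7) = 416.67 − 416.01 = 0.66 m.
Vertical separation Δz = 380.95 − 330.62 = 50.33 m.
|i_v| = |Δh| / Δz = 0.66 / 50.33 = 0.0131.
Head is higher in the shallow piezometer, so vertical flow is downward (recharge condition).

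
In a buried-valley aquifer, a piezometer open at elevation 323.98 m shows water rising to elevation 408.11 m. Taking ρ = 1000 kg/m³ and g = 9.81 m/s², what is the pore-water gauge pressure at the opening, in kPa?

Pressure head ψ = h − z = 408.11 − 323.98 = 84.13 m.
P = ρgψ = 1000 × 9.81 × 84.13 = 825315 Pa ≈ 825 kPa.

P ≈ 825 kPa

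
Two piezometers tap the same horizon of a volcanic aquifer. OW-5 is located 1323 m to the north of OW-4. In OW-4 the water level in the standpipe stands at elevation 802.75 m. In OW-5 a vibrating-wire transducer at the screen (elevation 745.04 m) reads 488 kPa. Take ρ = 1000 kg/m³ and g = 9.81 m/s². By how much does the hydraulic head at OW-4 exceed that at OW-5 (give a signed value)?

Total head at OW-4: h = 802.75 m (water level in the piezometer is the total head).
Pressure head at OW-5: ψ = P/(ρg) = 488×1000 / (1000 × 9.81) = 49.75 m.
Total head at OW-5: h = z + ψ = 745.04 + 49.75 = 794.79 m.
Head difference: h(OW-4) − h(OW-5) = 802.75 − 794.79 = 7.96 m.

Δh ≈ 7.96 m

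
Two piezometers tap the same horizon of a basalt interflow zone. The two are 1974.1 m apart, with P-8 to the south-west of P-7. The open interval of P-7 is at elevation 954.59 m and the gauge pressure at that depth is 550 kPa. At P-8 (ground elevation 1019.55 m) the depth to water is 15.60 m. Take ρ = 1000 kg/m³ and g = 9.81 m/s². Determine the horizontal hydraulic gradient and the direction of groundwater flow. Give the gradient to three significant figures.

Pressure head at P-7: ψ = P/(ρg) = 550×1000 / (1000 × 9.81) = 56.07 m.
Total head at P-7: h = z + ψ = 954.59 + 56.07 = 1010.66 m.
Total head at P-8: h = 1019.55 − 15.60 = 1003.95 m.
Head difference: h(P-7) − h(P-8) = 1010.66 − 1003.95 = 6.71 m.
Hydraulic gradient: i = |Δh| / L = 6.71 / 1974.1 = 0.00340.
Flow is from higher to lower head: from P-7 toward P-8, i.e. toward the south-west.

i ≈ 0.00340; groundwater flows toward the south-west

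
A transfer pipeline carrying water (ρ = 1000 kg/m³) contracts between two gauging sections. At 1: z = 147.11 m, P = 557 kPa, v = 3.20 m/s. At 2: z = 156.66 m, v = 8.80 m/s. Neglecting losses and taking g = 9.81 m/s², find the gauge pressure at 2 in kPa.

Pressure head at 1: ψ₁ = P₁/(ρg) = 557×1000 / (1000 × 9.81) = 56.78 m.
Velocity heads: v₁²/2g = 3.20²/19.62 = 0.522 m; v₂²/2g = 8.80²/19.62 = 3.947 m.
Total head H = z₁ + ψ₁ + v₁²/2g = 147.11 + 56.78 + 0.522 = 204.41 m.
ψ₂ = H − z₂ − v₂²/2g = 204.41 − 156.66 − 3.947 = 43.80 m.
P₂ = ρgψ₂ = 1000 × 9.81 × 43.80 ≈ 430 kPa.

P₂ ≈ 430 kPa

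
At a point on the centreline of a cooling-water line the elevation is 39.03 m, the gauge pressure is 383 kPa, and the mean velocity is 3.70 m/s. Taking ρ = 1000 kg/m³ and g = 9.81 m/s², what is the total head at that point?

h ≈ 78.77 m

Pressure head ψ = P/(ρg) = 383×1000 / (1000 × 9.81) = 39.04 m.
Velocity head = v²/(2g) = 3.70² / (2 × 9.81) = 0.698 m.
h = z + ψ + v²/(2g) = 39.03 + 39.04 + 0.698 = 78.77 m.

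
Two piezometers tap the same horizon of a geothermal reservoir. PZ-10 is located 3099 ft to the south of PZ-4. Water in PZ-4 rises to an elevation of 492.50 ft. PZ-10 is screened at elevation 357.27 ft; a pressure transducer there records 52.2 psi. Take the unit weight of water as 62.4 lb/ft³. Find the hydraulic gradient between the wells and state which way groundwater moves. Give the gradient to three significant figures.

i ≈ 0.00477; groundwater flows toward the south

Total head at PZ-4: h = 492.50 ft (water level in the piezometer is the total head).
Pressure head at PZ-10: ψ = 144·P/γ = 144 × 52.2 / 62.4 = 120.46 ft.
Total head at PZ-10: h = z + ψ = 357.27 + 120.46 = 477.73 ft.
Head difference: h(PZ-4) − h(PZ-10) = 492.50 − 477.73 = 14.77 ft.
Hydraulic gradient: i = |Δh| / L = 14.77 / 3099 = 0.00477.
Flow is from higher to lower head: from PZ-4 toward PZ-10, i.e. toward the south.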